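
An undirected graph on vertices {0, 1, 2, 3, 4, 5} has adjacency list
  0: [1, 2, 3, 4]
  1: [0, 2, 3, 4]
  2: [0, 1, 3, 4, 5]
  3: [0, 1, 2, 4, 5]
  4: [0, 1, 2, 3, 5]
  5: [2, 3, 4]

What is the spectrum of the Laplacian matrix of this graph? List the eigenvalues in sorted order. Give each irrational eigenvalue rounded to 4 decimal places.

[0, 3, 5, 6, 6, 6]

With the vertex order [0, 1, 2, 3, 4, 5], the degrees are [4, 4, 5, 5, 5, 3], giving D = diag(4, 4, 5, 5, 5, 3) and L = D - A. L is symmetric positive semidefinite, so every eigenvalue is real and nonnegative. The largest eigenvalue, 6, is at most the vertex count 6.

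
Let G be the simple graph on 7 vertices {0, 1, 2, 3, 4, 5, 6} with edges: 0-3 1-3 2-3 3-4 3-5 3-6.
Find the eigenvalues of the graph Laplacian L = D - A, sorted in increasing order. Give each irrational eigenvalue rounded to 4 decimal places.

With the vertex order [0, 1, 2, 3, 4, 5, 6], the degrees are [1, 1, 1, 6, 1, 1, 1], giving D = diag(1, 1, 1, 6, 1, 1, 1) and L = D - A. L is symmetric positive semidefinite, so every eigenvalue is real and nonnegative. The single zero eigenvalue shows the graph is connected. The largest eigenvalue, 7, is at most the vertex count 7.

[0, 1, 1, 1, 1, 1, 7]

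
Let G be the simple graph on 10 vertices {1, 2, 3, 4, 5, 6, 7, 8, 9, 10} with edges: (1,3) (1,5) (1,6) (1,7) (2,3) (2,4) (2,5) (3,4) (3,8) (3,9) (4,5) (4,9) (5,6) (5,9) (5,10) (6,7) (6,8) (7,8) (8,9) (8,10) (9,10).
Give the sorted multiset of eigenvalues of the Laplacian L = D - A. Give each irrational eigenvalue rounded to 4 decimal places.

With the vertex order [1, 2, 3, 4, 5, 6, 7, 8, 9, 10], the degrees are [4, 3, 5, 4, 6, 4, 3, 5, 5, 3], giving D = diag(4, 3, 5, 4, 6, 4, 3, 5, 5, 3) and L = D - A. Diagonalising L (or applying a numerical eigensolver to the 10x10 matrix) gives the spectrum above. The single zero eigenvalue shows the graph is connected. The largest eigenvalue, 7.6536, is at most the vertex count 10.

[0, 1.5938, 2.3339, 4, 4, 4.6243, 4.7419, 6.0899, 6.9627, 7.6536]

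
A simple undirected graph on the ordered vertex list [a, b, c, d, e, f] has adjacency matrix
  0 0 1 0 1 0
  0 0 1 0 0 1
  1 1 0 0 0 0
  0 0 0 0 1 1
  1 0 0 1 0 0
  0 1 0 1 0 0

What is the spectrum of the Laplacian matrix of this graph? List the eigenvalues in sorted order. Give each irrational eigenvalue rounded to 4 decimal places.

Each diagonal entry of L is the vertex degree and each off-diagonal entry is -1 where an edge is present, 0 otherwise; in the order [a, b, c, d, e, f] the diagonal is [2, 2, 2, 2, 2, 2]. Diagonalising L (or applying a numerical eigensolver to the 6x6 matrix) gives the spectrum above. By the matrix-tree theorem the graph has (1/6) * product of the nonzero eigenvalues = 6 spanning trees. There is one zero in the spectrum, matching the 1 component.

[0, 1, 1, 3, 3, 4]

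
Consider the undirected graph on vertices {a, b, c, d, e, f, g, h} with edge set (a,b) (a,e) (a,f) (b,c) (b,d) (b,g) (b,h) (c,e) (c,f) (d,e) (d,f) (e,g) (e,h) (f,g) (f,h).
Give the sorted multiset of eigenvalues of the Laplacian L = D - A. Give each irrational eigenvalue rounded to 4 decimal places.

[0, 3, 3, 3, 3, 5, 5, 8]

With the vertex order [a, b, c, d, e, f, g, h], the degrees are [3, 5, 3, 3, 5, 5, 3, 3], giving D = diag(3, 5, 3, 3, 5, 5, 3, 3) and L = D - A. L is symmetric positive semidefinite, so every eigenvalue is real and nonnegative. By the matrix-tree theorem the graph has (1/8) * product of the nonzero eigenvalues = 2025 spanning trees.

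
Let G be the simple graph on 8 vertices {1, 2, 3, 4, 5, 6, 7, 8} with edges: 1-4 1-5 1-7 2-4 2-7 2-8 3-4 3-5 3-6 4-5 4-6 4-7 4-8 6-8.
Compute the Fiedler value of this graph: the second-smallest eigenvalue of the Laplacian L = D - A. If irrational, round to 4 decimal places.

With the vertex order [1, 2, 3, 4, 5, 6, 7, 8], the degrees are [3, 3, 3, 7, 3, 3, 3, 3], giving D = diag(3, 3, 3, 7, 3, 3, 3, 3) and L = D - A. Computing the eigenvalues of L and sorting gives [0, 1.7530, 1.7530, 3.4450, 3.4450, 4.8019, 4.8019, 8]. The Fiedler value lambda_2 = 1.7530 is strictly positive, so the graph is connected. By the matrix-tree theorem the graph has (1/8) * product of the nonzero eigenvalues = 841 spanning trees. The largest eigenvalue, 8, is at most the vertex count 8.

1.7530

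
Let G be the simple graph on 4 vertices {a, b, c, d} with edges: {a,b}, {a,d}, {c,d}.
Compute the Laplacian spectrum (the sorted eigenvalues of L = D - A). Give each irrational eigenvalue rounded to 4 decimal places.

Each diagonal entry of L is the vertex degree and each off-diagonal entry is -1 where an edge is present, 0 otherwise; in the order [a, b, c, d] the diagonal is [2, 1, 1, 2]. Since every row of L sums to 0, the all-ones vector is in the kernel and 0 is an eigenvalue. The single zero eigenvalue shows the graph is connected. By the matrix-tree theorem the graph has (1/4) * product of the nonzero eigenvalues = 1 spanning tree.

[0, 0.5858, 2, 3.4142]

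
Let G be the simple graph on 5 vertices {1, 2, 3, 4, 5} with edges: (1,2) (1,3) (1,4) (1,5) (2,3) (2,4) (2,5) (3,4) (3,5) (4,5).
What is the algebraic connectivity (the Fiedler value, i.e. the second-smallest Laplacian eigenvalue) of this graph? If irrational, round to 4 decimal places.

With the vertex order [1, 2, 3, 4, 5], the degrees are [4, 4, 4, 4, 4], giving D = diag(4, 4, 4, 4, 4) and L = D - A. The sorted Laplacian eigenvalues are [0, 5, 5, 5, 5]; the algebraic connectivity is the second entry, 5. By the matrix-tree theorem the graph has (1/5) * product of the nonzero eigenvalues = 125 spanning trees.

5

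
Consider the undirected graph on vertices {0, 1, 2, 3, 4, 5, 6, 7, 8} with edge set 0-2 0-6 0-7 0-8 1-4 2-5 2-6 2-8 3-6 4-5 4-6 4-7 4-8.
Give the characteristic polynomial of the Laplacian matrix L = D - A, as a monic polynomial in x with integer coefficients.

Each diagonal entry of L is the vertex degree and each off-diagonal entry is -1 where an edge is present, 0 otherwise; in the order [0, 1, 2, 3, 4, 5, 6, 7, 8] the diagonal is [4, 1, 4, 1, 5, 2, 4, 2, 3]. Computing det(xI - L) by cofactor expansion (or equivalently via sum-over-permutations) gives x^9 - 26x^8 + 279x^7 - 1604x^6 + 5366x^5 - 10620x^4 + 12067x^3 - 7164x^2 + 1701x. Since p(0) = det(-L) = 0, x divides p(x). The largest eigenvalue, 6.8300, is at most the vertex count 9. There is one zero in the spectrum, matching the 1 component.

x^9 - 26x^8 + 279x^7 - 1604x^6 + 5366x^5 - 10620x^4 + 12067x^3 - 7164x^2 + 1701x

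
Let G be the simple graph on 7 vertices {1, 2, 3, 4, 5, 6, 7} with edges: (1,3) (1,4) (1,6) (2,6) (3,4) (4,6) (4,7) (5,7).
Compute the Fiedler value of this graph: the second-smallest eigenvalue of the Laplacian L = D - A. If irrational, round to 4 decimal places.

With the vertex order [1, 2, 3, 4, 5, 6, 7], the degrees are [3, 1, 2, 4, 1, 3, 2], giving D = diag(3, 1, 2, 4, 1, 3, 2) and L = D - A. The smallest Laplacian eigenvalue is always 0. The next one, lambda_2 = 0.4160, measures how hard the graph is to disconnect: larger values mean better connectivity. The eigenvalues sum to 16, which equals trace(L) = 2|E|. By the matrix-tree theorem the graph has (1/7) * product of the nonzero eigenvalues = 8 spanning trees.

0.4160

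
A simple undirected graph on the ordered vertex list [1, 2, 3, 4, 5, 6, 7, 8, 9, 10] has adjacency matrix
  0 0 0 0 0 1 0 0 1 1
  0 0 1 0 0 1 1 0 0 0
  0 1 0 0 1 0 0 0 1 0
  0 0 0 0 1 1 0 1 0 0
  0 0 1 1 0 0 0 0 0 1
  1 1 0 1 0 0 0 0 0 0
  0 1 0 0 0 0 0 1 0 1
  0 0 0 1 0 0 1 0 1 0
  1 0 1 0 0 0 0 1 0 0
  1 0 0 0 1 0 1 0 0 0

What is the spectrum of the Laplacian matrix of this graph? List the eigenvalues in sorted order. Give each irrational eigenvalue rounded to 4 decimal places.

[0, 2, 2, 2, 2, 2, 5, 5, 5, 5]

Each diagonal entry of L is the vertex degree and each off-diagonal entry is -1 where an edge is present, 0 otherwise; in the order [1, 2, 3, 4, 5, 6, 7, 8, 9, 10] the diagonal is [3, 3, 3, 3, 3, 3, 3, 3, 3, 3]. Since every row of L sums to 0, the all-ones vector is in the kernel and 0 is an eigenvalue. The eigenvalues sum to 30, which equals trace(L) = 2|E|. There is one zero in the spectrum, matching the 1 component.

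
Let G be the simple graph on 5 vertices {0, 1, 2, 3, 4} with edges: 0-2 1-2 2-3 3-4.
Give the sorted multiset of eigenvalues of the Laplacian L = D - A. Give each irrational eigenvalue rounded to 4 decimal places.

[0, 0.5188, 1, 2.3111, 4.1701]

With the vertex order [0, 1, 2, 3, 4], the degrees are [1, 1, 3, 2, 1], giving D = diag(1, 1, 3, 2, 1) and L = D - A. The multiplicity of 0 as a Laplacian eigenvalue equals the number of connected components.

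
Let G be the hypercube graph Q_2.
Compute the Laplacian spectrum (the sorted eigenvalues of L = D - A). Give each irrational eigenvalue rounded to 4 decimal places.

[0, 2, 2, 4]

The graph has 4 vertices and degree multiset [2, 2, 2, 2]; D is the diagonal matrix of degrees and L = D - A. L is symmetric positive semidefinite, so every eigenvalue is real and nonnegative.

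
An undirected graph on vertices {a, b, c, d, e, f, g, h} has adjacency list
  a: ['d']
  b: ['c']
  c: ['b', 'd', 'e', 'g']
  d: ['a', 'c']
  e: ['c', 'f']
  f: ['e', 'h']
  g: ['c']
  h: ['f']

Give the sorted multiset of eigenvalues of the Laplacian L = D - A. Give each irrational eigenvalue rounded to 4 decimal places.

Each diagonal entry of L is the vertex degree and each off-diagonal entry is -1 where an edge is present, 0 otherwise; in the order [a, b, c, d, e, f, g, h] the diagonal is [1, 1, 4, 2, 2, 2, 1, 1]. Diagonalising L (or applying a numerical eigensolver to the 8x8 matrix) gives the spectrum above.

[0, 0.2538, 0.5472, 1, 1.4689, 2.4066, 3.1504, 5.1732]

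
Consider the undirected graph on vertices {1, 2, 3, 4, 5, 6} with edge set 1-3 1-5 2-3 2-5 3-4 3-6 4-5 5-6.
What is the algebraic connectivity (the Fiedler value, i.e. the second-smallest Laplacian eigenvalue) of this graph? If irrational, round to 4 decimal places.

2

Each diagonal entry of L is the vertex degree and each off-diagonal entry is -1 where an edge is present, 0 otherwise; in the order [1, 2, 3, 4, 5, 6] the diagonal is [2, 2, 4, 2, 4, 2]. The sorted Laplacian eigenvalues are [0, 2, 2, 2, 4, 6]; the algebraic connectivity is the second entry, 2. The eigenvalues sum to 16, which equals trace(L) = 2|E|.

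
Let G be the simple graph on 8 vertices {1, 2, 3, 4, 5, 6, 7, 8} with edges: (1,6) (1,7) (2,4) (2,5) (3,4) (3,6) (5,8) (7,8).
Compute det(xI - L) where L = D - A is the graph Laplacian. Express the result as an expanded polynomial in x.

x^8 - 16x^7 + 104x^6 - 352x^5 + 660x^4 - 672x^3 + 336x^2 - 64x

Each diagonal entry of L is the vertex degree and each off-diagonal entry is -1 where an edge is present, 0 otherwise; in the order [1, 2, 3, 4, 5, 6, 7, 8] the diagonal is [2, 2, 2, 2, 2, 2, 2, 2]. Computing det(xI - L) by cofactor expansion (or equivalently via sum-over-permutations) gives x^8 - 16x^7 + 104x^6 - 352x^5 + 660x^4 - 672x^3 + 336x^2 - 64x. Since p(0) = det(-L) = 0, x divides p(x). There is one zero in the spectrum, matching the 1 component.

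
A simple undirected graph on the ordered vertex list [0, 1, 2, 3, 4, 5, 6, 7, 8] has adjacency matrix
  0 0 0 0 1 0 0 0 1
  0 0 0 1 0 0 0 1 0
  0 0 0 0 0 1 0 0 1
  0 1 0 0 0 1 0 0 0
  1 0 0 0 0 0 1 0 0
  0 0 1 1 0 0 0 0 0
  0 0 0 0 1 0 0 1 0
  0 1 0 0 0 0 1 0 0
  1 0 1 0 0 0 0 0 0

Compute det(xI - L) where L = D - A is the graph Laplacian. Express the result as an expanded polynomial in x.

Each diagonal entry of L is the vertex degree and each off-diagonal entry is -1 where an edge is present, 0 otherwise; in the order [0, 1, 2, 3, 4, 5, 6, 7, 8] the diagonal is [2, 2, 2, 2, 2, 2, 2, 2, 2]. Computing det(xI - L) by cofactor expansion (or equivalently via sum-over-permutations) gives x^9 - 18x^8 + 135x^7 - 546x^6 + 1287x^5 - 1782x^4 + 1386x^3 - 540x^2 + 81x. Since p(0) = det(-L) = 0, x divides p(x). The largest eigenvalue, 3.8794, is at most the vertex count 9.

x^9 - 18x^8 + 135x^7 - 546x^6 + 1287x^5 - 1782x^4 + 1386x^3 - 540x^2 + 81x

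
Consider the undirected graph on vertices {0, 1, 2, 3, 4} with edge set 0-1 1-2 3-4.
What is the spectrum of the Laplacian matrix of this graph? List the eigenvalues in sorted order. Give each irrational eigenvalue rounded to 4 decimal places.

With the vertex order [0, 1, 2, 3, 4], the degrees are [1, 2, 1, 1, 1], giving D = diag(1, 2, 1, 1, 1) and L = D - A. Diagonalising L (or applying a numerical eigensolver to the 5x5 matrix) gives the spectrum above. The 2 zero eigenvalues correspond to the 2 connected components. The eigenvalues sum to 6, which equals trace(L) = 2|E|. There are 2 zeros in the spectrum, matching the 2 components.

[0, 0, 1, 2, 3]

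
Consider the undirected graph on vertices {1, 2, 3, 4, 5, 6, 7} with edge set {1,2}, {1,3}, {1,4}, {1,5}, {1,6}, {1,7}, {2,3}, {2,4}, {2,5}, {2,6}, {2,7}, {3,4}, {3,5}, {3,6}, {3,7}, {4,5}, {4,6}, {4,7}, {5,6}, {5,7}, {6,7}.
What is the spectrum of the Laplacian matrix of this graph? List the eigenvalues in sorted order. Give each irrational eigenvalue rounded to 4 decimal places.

Reading degrees in the order [1, 2, 3, 4, 5, 6, 7] gives [6, 6, 6, 6, 6, 6, 6]; set D = diag(6, 6, 6, 6, 6, 6, 6) and form L = D - A. Diagonalising L (or applying a numerical eigensolver to the 7x7 matrix) gives the spectrum above. The single zero eigenvalue shows the graph is connected. There is one zero in the spectrum, matching the 1 component. The eigenvalues sum to 42, which equals trace(L) = 2|E|.

[0, 7, 7, 7, 7, 7, 7]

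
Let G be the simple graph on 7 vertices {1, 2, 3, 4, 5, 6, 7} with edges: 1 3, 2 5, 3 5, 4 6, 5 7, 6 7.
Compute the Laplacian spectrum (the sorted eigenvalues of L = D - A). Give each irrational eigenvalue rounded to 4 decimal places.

[0, 0.2603, 0.6262, 1.4055, 2.2742, 3.0996, 4.3342]

With the vertex order [1, 2, 3, 4, 5, 6, 7], the degrees are [1, 1, 2, 1, 3, 2, 2], giving D = diag(1, 1, 2, 1, 3, 2, 2) and L = D - A. L is symmetric positive semidefinite, so every eigenvalue is real and nonnegative. The largest eigenvalue, 4.3342, is at most the vertex count 7.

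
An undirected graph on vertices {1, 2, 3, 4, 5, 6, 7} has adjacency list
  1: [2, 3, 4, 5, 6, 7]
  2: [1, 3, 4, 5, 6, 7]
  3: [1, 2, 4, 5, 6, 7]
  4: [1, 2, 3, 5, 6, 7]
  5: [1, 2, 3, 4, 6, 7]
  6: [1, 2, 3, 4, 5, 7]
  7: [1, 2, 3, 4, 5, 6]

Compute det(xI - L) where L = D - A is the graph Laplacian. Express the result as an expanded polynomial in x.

x^7 - 42x^6 + 735x^5 - 6860x^4 + 36015x^3 - 100842x^2 + 117649x

With the vertex order [1, 2, 3, 4, 5, 6, 7], the degrees are [6, 6, 6, 6, 6, 6, 6], giving D = diag(6, 6, 6, 6, 6, 6, 6) and L = D - A. The eigenvalues of L are [0, 7, 7, 7, 7, 7, 7]; the characteristic polynomial is the product of (x - lambda_i), which multiplies out to x^7 - 42x^6 + 735x^5 - 6860x^4 + 36015x^3 - 100842x^2 + 117649x. The coefficient of x^6 equals -trace(L) = -42, matching the sum of degrees. The largest eigenvalue, 7, is at most the vertex count 7. By the matrix-tree theorem the graph has (1/7) * product of the nonzero eigenvalues = 16807 spanning trees.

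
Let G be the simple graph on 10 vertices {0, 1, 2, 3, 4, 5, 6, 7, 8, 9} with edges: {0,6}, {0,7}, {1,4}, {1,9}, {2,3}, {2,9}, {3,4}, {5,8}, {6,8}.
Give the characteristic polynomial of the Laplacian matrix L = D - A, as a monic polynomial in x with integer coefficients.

x^10 - 18x^9 + 136x^8 - 560x^7 + 1365x^6 - 2000x^5 + 1700x^4 - 750x^3 + 125x^2

Each diagonal entry of L is the vertex degree and each off-diagonal entry is -1 where an edge is present, 0 otherwise; in the order [0, 1, 2, 3, 4, 5, 6, 7, 8, 9] the diagonal is [2, 2, 2, 2, 2, 1, 2, 1, 2, 2]. Computing det(xI - L) by cofactor expansion (or equivalently via sum-over-permutations) gives x^10 - 18x^9 + 136x^8 - 560x^7 + 1365x^6 - 2000x^5 + 1700x^4 - 750x^3 + 125x^2. The coefficient of x^9 equals -trace(L) = -18, matching the sum of degrees. There are 2 zeros in the spectrum, matching the 2 components.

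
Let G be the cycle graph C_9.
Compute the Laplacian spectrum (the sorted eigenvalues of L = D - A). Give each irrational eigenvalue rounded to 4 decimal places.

The graph has 9 vertices and degree multiset [2, 2, 2, 2, 2, 2, 2, 2, 2]; D is the diagonal matrix of degrees and L = D - A. The multiplicity of 0 as a Laplacian eigenvalue equals the number of connected components. The single zero eigenvalue shows the graph is connected. The largest eigenvalue, 3.8794, is at most the vertex count 9. By the matrix-tree theorem the graph has (1/9) * product of the nonzero eigenvalues = 9 spanning trees.

[0, 0.4679, 0.4679, 1.6527, 1.6527, 3, 3, 3.8794, 3.8794]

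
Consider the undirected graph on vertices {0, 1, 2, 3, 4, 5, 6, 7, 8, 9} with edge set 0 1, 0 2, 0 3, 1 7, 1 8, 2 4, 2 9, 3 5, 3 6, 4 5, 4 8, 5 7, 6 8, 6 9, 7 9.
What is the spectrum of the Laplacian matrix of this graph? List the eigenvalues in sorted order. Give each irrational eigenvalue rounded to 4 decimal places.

With the vertex order [0, 1, 2, 3, 4, 5, 6, 7, 8, 9], the degrees are [3, 3, 3, 3, 3, 3, 3, 3, 3, 3], giving D = diag(3, 3, 3, 3, 3, 3, 3, 3, 3, 3) and L = D - A. The multiplicity of 0 as a Laplacian eigenvalue equals the number of connected components. By the matrix-tree theorem the graph has (1/10) * product of the nonzero eigenvalues = 2000 spanning trees.

[0, 2, 2, 2, 2, 2, 5, 5, 5, 5]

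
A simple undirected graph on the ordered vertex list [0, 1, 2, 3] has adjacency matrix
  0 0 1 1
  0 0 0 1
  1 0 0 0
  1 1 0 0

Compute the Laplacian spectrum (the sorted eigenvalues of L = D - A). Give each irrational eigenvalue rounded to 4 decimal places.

With the vertex order [0, 1, 2, 3], the degrees are [2, 1, 1, 2], giving D = diag(2, 1, 1, 2) and L = D - A. L is symmetric positive semidefinite, so every eigenvalue is real and nonnegative. The eigenvalues sum to 6, which equals trace(L) = 2|E|.

[0, 0.5858, 2, 3.4142]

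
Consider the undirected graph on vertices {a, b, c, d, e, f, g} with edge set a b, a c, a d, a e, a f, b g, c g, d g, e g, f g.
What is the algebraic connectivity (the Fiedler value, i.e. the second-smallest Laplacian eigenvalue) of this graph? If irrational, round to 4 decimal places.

With the vertex order [a, b, c, d, e, f, g], the degrees are [5, 2, 2, 2, 2, 2, 5], giving D = diag(5, 2, 2, 2, 2, 2, 5) and L = D - A. The smallest Laplacian eigenvalue is always 0. The next one, lambda_2 = 2, measures how hard the graph is to disconnect: larger values mean better connectivity. By the matrix-tree theorem the graph has (1/7) * product of the nonzero eigenvalues = 80 spanning trees.

2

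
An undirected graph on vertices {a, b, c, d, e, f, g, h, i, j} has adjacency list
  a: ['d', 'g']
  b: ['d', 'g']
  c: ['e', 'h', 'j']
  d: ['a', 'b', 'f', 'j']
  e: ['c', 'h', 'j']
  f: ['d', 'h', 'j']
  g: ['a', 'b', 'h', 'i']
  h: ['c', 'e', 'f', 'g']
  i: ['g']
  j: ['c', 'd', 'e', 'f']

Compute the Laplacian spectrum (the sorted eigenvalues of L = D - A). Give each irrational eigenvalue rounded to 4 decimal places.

[0, 0.6399, 1.1551, 2, 2.3829, 3.2987, 4, 5, 5.3726, 6.1508]

With the vertex order [a, b, c, d, e, f, g, h, i, j], the degrees are [2, 2, 3, 4, 3, 3, 4, 4, 1, 4], giving D = diag(2, 2, 3, 4, 3, 3, 4, 4, 1, 4) and L = D - A. Diagonalising L (or applying a numerical eigensolver to the 10x10 matrix) gives the spectrum above. The single zero eigenvalue shows the graph is connected. There is one zero in the spectrum, matching the 1 component.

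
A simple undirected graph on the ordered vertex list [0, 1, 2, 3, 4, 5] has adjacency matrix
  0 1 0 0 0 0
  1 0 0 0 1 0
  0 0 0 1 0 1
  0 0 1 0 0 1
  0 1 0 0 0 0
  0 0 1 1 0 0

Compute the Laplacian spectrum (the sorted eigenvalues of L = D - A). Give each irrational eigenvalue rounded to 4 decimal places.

Each diagonal entry of L is the vertex degree and each off-diagonal entry is -1 where an edge is present, 0 otherwise; in the order [0, 1, 2, 3, 4, 5] the diagonal is [1, 2, 2, 2, 1, 2]. Since every row of L sums to 0, the all-ones vector is in the kernel and 0 is an eigenvalue. The 2 zero eigenvalues correspond to the 2 connected components. There are 2 zeros in the spectrum, matching the 2 components.

[0, 0, 1, 3, 3, 3]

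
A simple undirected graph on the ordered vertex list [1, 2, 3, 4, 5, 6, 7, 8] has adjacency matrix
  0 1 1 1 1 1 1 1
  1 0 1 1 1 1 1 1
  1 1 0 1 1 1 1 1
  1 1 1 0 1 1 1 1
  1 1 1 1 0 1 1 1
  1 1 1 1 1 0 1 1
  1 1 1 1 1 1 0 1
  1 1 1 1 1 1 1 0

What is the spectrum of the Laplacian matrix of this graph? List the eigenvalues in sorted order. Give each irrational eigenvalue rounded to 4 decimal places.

[0, 8, 8, 8, 8, 8, 8, 8]

With the vertex order [1, 2, 3, 4, 5, 6, 7, 8], the degrees are [7, 7, 7, 7, 7, 7, 7, 7], giving D = diag(7, 7, 7, 7, 7, 7, 7, 7) and L = D - A. The multiplicity of 0 as a Laplacian eigenvalue equals the number of connected components. There is one zero in the spectrum, matching the 1 component.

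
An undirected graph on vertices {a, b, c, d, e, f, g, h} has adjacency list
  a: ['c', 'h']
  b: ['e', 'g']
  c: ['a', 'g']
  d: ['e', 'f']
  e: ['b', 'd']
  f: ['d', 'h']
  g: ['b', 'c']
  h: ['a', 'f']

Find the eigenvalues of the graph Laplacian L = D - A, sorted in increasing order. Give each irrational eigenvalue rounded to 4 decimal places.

[0, 0.5858, 0.5858, 2, 2, 3.4142, 3.4142, 4]

With the vertex order [a, b, c, d, e, f, g, h], the degrees are [2, 2, 2, 2, 2, 2, 2, 2], giving D = diag(2, 2, 2, 2, 2, 2, 2, 2) and L = D - A. L is symmetric positive semidefinite, so every eigenvalue is real and nonnegative. The single zero eigenvalue shows the graph is connected. By the matrix-tree theorem the graph has (1/8) * product of the nonzero eigenvalues = 8 spanning trees. The largest eigenvalue, 4, is at most the vertex count 8.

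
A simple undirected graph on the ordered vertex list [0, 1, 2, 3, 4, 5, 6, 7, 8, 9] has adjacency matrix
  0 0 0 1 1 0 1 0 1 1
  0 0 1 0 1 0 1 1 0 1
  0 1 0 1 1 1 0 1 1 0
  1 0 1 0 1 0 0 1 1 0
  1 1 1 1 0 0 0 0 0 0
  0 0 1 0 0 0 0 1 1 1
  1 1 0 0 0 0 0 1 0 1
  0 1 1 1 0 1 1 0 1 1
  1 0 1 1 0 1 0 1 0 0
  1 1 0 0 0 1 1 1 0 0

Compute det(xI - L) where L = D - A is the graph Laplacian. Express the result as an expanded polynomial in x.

With the vertex order [0, 1, 2, 3, 4, 5, 6, 7, 8, 9], the degrees are [5, 5, 6, 5, 4, 4, 4, 7, 5, 5], giving D = diag(5, 5, 6, 5, 4, 4, 4, 7, 5, 5) and L = D - A. Computing det(xI - L) by cofactor expansion (or equivalently via sum-over-permutations) gives x^10 - 50x^9 + 1096x^8 - 13814x^7 + 110249x^6 - 577346x^5 + 1982267x^4 - 4299536x^3 + 5342025x^2 - 2895100x. Since p(0) = det(-L) = 0, x divides p(x).

x^10 - 50x^9 + 1096x^8 - 13814x^7 + 110249x^6 - 577346x^5 + 1982267x^4 - 4299536x^3 + 5342025x^2 - 2895100x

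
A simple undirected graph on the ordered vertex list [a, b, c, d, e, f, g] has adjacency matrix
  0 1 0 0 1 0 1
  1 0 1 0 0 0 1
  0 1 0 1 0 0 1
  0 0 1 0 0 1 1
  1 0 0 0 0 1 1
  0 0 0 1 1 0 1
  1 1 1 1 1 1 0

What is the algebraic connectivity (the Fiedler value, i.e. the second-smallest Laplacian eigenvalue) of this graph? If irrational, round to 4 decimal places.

With the vertex order [a, b, c, d, e, f, g], the degrees are [3, 3, 3, 3, 3, 3, 6], giving D = diag(3, 3, 3, 3, 3, 3, 6) and L = D - A. Computing the eigenvalues of L and sorting gives [0, 2, 2, 4, 4, 5, 7]. The Fiedler value lambda_2 = 2 is strictly positive, so the graph is connected. The eigenvalues sum to 24, which equals trace(L) = 2|E|. The largest eigenvalue, 7, is at most the vertex count 7.

2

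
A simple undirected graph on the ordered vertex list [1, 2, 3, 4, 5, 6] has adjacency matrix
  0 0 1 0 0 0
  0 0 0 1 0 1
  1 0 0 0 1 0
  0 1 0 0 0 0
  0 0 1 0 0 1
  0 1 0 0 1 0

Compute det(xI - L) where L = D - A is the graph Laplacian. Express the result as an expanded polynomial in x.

x^6 - 10x^5 + 36x^4 - 56x^3 + 35x^2 - 6x

Each diagonal entry of L is the vertex degree and each off-diagonal entry is -1 where an edge is present, 0 otherwise; in the order [1, 2, 3, 4, 5, 6] the diagonal is [1, 2, 2, 1, 2, 2]. Computing det(xI - L) by cofactor expansion (or equivalently via sum-over-permutations) gives x^6 - 10x^5 + 36x^4 - 56x^3 + 35x^2 - 6x. The coefficient of x^5 equals -trace(L) = -10, matching the sum of degrees. The largest eigenvalue, 3.7321, is at most the vertex count 6.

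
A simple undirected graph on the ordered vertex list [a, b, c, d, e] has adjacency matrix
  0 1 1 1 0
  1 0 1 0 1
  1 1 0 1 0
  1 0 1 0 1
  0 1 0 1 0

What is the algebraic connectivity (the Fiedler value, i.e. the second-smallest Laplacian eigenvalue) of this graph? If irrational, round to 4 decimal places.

2

With the vertex order [a, b, c, d, e], the degrees are [3, 3, 3, 3, 2], giving D = diag(3, 3, 3, 3, 2) and L = D - A. The smallest Laplacian eigenvalue is always 0. The next one, lambda_2 = 2, measures how hard the graph is to disconnect: larger values mean better connectivity. The eigenvalues sum to 14, which equals trace(L) = 2|E|. By the matrix-tree theorem the graph has (1/5) * product of the nonzero eigenvalues = 24 spanning trees.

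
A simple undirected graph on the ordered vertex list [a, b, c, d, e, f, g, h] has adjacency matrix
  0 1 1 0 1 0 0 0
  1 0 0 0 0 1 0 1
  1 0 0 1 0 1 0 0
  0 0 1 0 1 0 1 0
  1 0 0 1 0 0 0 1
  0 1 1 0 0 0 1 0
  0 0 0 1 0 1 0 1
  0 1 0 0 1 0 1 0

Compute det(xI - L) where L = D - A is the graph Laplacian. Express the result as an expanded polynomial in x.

x^8 - 24x^7 + 240x^6 - 1296x^5 + 4080x^4 - 7488x^3 + 7424x^2 - 3072x

Each diagonal entry of L is the vertex degree and each off-diagonal entry is -1 where an edge is present, 0 otherwise; in the order [a, b, c, d, e, f, g, h] the diagonal is [3, 3, 3, 3, 3, 3, 3, 3]. The eigenvalues of L are [0, 2, 2, 2, 4, 4, 4, 6]; the characteristic polynomial is the product of (x - lambda_i), which multiplies out to x^8 - 24x^7 + 240x^6 - 1296x^5 + 4080x^4 - 7488x^3 + 7424x^2 - 3072x. The coefficient of x^7 equals -trace(L) = -24, matching the sum of degrees.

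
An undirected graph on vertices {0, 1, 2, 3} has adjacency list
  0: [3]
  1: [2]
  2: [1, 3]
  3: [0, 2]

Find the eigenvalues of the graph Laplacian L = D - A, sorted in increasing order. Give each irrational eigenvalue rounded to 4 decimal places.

With the vertex order [0, 1, 2, 3], the degrees are [1, 1, 2, 2], giving D = diag(1, 1, 2, 2) and L = D - A. Since every row of L sums to 0, the all-ones vector is in the kernel and 0 is an eigenvalue. There is one zero in the spectrum, matching the 1 component. The largest eigenvalue, 3.4142, is at most the vertex count 4.

[0, 0.5858, 2, 3.4142]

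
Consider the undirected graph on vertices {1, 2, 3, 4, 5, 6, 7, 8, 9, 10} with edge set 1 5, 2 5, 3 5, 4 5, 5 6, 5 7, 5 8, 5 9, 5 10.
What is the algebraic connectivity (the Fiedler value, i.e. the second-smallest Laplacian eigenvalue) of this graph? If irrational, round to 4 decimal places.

1

Reading degrees in the order [1, 2, 3, 4, 5, 6, 7, 8, 9, 10] gives [1, 1, 1, 1, 9, 1, 1, 1, 1, 1]; set D = diag(1, 1, 1, 1, 9, 1, 1, 1, 1, 1) and form L = D - A. Computing the eigenvalues of L and sorting gives [0, 1, 1, 1, 1, 1, 1, 1, 1, 10]. The Fiedler value lambda_2 = 1 is strictly positive, so the graph is connected. There is one zero in the spectrum, matching the 1 component. The largest eigenvalue, 10, is at most the vertex count 10.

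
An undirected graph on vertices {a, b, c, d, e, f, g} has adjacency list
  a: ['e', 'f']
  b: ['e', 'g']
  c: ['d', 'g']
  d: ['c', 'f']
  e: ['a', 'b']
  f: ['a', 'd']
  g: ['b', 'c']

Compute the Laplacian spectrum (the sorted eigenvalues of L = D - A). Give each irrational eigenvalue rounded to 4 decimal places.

[0, 0.7530, 0.7530, 2.4450, 2.4450, 3.8019, 3.8019]

With the vertex order [a, b, c, d, e, f, g], the degrees are [2, 2, 2, 2, 2, 2, 2], giving D = diag(2, 2, 2, 2, 2, 2, 2) and L = D - A. Since every row of L sums to 0, the all-ones vector is in the kernel and 0 is an eigenvalue. By the matrix-tree theorem the graph has (1/7) * product of the nonzero eigenvalues = 7 spanning trees.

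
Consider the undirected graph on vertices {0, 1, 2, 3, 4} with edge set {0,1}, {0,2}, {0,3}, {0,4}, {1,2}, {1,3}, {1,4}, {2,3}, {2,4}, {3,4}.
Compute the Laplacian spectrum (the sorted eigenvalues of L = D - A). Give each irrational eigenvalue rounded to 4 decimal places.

Reading degrees in the order [0, 1, 2, 3, 4] gives [4, 4, 4, 4, 4]; set D = diag(4, 4, 4, 4, 4) and form L = D - A. Diagonalising L (or applying a numerical eigensolver to the 5x5 matrix) gives the spectrum above.

[0, 5, 5, 5, 5]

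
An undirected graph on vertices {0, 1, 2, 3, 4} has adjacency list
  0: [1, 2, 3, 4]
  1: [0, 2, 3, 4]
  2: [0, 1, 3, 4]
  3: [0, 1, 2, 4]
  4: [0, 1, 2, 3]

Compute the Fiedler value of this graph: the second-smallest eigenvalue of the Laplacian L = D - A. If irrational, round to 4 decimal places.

5

Each diagonal entry of L is the vertex degree and each off-diagonal entry is -1 where an edge is present, 0 otherwise; in the order [0, 1, 2, 3, 4] the diagonal is [4, 4, 4, 4, 4]. The sorted Laplacian eigenvalues are [0, 5, 5, 5, 5]; the algebraic connectivity is the second entry, 5. There is one zero in the spectrum, matching the 1 component.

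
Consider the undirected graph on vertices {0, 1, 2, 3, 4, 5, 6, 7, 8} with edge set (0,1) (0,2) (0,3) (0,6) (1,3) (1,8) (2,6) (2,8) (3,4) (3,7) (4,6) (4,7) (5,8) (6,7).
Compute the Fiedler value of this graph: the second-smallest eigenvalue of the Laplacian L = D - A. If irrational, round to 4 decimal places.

Each diagonal entry of L is the vertex degree and each off-diagonal entry is -1 where an edge is present, 0 otherwise; in the order [0, 1, 2, 3, 4, 5, 6, 7, 8] the diagonal is [4, 3, 3, 4, 3, 1, 4, 3, 3]. The sorted Laplacian eigenvalues are [0, 0.5858, 1.6972, 2.3820, 3.4142, 4, 4.6180, 5.3028, 6]; the algebraic connectivity is the second entry, 0.5858. The largest eigenvalue, 6, is at most the vertex count 9.

0.5858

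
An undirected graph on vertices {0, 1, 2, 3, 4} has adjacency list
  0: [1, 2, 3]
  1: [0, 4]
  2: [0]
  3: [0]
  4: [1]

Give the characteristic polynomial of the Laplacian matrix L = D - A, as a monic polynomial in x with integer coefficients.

x^5 - 8x^4 + 20x^3 - 18x^2 + 5x

Reading degrees in the order [0, 1, 2, 3, 4] gives [3, 2, 1, 1, 1]; set D = diag(3, 2, 1, 1, 1) and form L = D - A. L has integer entries, so p(x) = det(xI - L) has integer coefficients. Expanding the determinant yields x^5 - 8x^4 + 20x^3 - 18x^2 + 5x. The constant term is 0 because L is singular (the all-ones vector lies in its kernel). By the matrix-tree theorem the graph has (1/5) * product of the nonzero eigenvalues = 1 spanning tree.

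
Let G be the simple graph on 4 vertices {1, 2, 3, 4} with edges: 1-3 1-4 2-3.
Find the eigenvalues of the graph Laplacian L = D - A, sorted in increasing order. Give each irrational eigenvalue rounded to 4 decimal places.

Each diagonal entry of L is the vertex degree and each off-diagonal entry is -1 where an edge is present, 0 otherwise; in the order [1, 2, 3, 4] the diagonal is [2, 1, 2, 1]. Since every row of L sums to 0, the all-ones vector is in the kernel and 0 is an eigenvalue. The single zero eigenvalue shows the graph is connected. By the matrix-tree theorem the graph has (1/4) * product of the nonzero eigenvalues = 1 spanning tree.

[0, 0.5858, 2, 3.4142]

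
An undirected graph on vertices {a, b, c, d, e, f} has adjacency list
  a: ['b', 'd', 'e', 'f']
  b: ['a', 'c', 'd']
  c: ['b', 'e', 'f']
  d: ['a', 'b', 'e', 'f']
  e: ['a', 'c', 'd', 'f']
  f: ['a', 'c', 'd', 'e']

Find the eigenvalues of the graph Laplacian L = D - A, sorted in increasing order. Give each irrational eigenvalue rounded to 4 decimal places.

[0, 3, 3, 5, 5, 6]

Each diagonal entry of L is the vertex degree and each off-diagonal entry is -1 where an edge is present, 0 otherwise; in the order [a, b, c, d, e, f] the diagonal is [4, 3, 3, 4, 4, 4]. Diagonalising L (or applying a numerical eigensolver to the 6x6 matrix) gives the spectrum above. The single zero eigenvalue shows the graph is connected. By the matrix-tree theorem the graph has (1/6) * product of the nonzero eigenvalues = 225 spanning trees.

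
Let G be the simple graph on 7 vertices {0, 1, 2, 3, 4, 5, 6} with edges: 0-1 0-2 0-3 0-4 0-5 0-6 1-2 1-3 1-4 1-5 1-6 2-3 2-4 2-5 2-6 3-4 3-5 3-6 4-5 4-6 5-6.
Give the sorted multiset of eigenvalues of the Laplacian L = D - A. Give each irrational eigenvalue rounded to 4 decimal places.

Each diagonal entry of L is the vertex degree and each off-diagonal entry is -1 where an edge is present, 0 otherwise; in the order [0, 1, 2, 3, 4, 5, 6] the diagonal is [6, 6, 6, 6, 6, 6, 6]. Since every row of L sums to 0, the all-ones vector is in the kernel and 0 is an eigenvalue. The eigenvalues sum to 42, which equals trace(L) = 2|E|.

[0, 7, 7, 7, 7, 7, 7]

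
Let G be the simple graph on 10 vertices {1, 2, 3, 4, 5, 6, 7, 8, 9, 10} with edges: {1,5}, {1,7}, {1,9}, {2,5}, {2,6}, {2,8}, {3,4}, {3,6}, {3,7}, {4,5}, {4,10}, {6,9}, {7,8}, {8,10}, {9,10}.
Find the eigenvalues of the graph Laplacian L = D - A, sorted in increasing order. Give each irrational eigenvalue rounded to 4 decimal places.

[0, 2, 2, 2, 2, 2, 5, 5, 5, 5]

With the vertex order [1, 2, 3, 4, 5, 6, 7, 8, 9, 10], the degrees are [3, 3, 3, 3, 3, 3, 3, 3, 3, 3], giving D = diag(3, 3, 3, 3, 3, 3, 3, 3, 3, 3) and L = D - A. Since every row of L sums to 0, the all-ones vector is in the kernel and 0 is an eigenvalue. The single zero eigenvalue shows the graph is connected. The largest eigenvalue, 5, is at most the vertex count 10.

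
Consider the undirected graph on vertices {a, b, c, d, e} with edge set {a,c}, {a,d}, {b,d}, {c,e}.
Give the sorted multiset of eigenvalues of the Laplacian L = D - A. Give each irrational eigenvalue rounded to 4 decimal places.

Reading degrees in the order [a, b, c, d, e] gives [2, 1, 2, 2, 1]; set D = diag(2, 1, 2, 2, 1) and form L = D - A. Diagonalising L (or applying a numerical eigensolver to the 5x5 matrix) gives the spectrum above. The single zero eigenvalue shows the graph is connected. The eigenvalues sum to 8, which equals trace(L) = 2|E|.

[0, 0.3820, 1.3820, 2.6180, 3.6180]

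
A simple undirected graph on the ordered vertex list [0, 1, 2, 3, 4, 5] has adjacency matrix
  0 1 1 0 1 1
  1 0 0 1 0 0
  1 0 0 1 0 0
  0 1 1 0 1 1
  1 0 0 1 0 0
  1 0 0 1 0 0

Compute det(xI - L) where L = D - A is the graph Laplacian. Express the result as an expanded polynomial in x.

With the vertex order [0, 1, 2, 3, 4, 5], the degrees are [4, 2, 2, 4, 2, 2], giving D = diag(4, 2, 2, 4, 2, 2) and L = D - A. L has integer entries, so p(x) = det(xI - L) has integer coefficients. Expanding the determinant yields x^6 - 16x^5 + 96x^4 - 272x^3 + 368x^2 - 192x. The constant term is 0 because L is singular (the all-ones vector lies in its kernel).

x^6 - 16x^5 + 96x^4 - 272x^3 + 368x^2 - 192x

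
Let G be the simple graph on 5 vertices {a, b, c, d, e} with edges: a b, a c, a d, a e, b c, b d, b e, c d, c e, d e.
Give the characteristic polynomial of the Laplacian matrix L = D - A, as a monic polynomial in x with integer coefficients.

x^5 - 20x^4 + 150x^3 - 500x^2 + 625x

Each diagonal entry of L is the vertex degree and each off-diagonal entry is -1 where an edge is present, 0 otherwise; in the order [a, b, c, d, e] the diagonal is [4, 4, 4, 4, 4]. The eigenvalues of L are [0, 5, 5, 5, 5]; the characteristic polynomial is the product of (x - lambda_i), which multiplies out to x^5 - 20x^4 + 150x^3 - 500x^2 + 625x. Since p(0) = det(-L) = 0, x divides p(x).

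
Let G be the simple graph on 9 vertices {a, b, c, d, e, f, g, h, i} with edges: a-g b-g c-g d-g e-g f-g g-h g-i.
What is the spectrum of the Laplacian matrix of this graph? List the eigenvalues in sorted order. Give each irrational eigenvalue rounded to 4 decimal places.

[0, 1, 1, 1, 1, 1, 1, 1, 9]

Each diagonal entry of L is the vertex degree and each off-diagonal entry is -1 where an edge is present, 0 otherwise; in the order [a, b, c, d, e, f, g, h, i] the diagonal is [1, 1, 1, 1, 1, 1, 8, 1, 1]. L is symmetric positive semidefinite, so every eigenvalue is real and nonnegative. By the matrix-tree theorem the graph has (1/9) * product of the nonzero eigenvalues = 1 spanning tree.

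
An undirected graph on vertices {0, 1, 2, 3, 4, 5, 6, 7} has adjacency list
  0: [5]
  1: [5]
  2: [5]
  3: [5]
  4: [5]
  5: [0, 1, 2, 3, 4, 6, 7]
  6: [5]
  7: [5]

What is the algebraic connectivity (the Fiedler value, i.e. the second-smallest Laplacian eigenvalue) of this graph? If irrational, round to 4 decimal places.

Reading degrees in the order [0, 1, 2, 3, 4, 5, 6, 7] gives [1, 1, 1, 1, 1, 7, 1, 1]; set D = diag(1, 1, 1, 1, 1, 7, 1, 1) and form L = D - A. The smallest Laplacian eigenvalue is always 0. The next one, lambda_2 = 1, measures how hard the graph is to disconnect: larger values mean better connectivity. By the matrix-tree theorem the graph has (1/8) * product of the nonzero eigenvalues = 1 spanning tree.

1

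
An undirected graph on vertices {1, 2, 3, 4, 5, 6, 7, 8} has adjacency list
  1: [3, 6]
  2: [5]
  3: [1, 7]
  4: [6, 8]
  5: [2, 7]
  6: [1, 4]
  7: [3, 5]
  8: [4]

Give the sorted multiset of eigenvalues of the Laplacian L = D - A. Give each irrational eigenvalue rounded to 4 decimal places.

Each diagonal entry of L is the vertex degree and each off-diagonal entry is -1 where an edge is present, 0 otherwise; in the order [1, 2, 3, 4, 5, 6, 7, 8] the diagonal is [2, 1, 2, 2, 2, 2, 2, 1]. Diagonalising L (or applying a numerical eigensolver to the 8x8 matrix) gives the spectrum above. The eigenvalues sum to 14, which equals trace(L) = 2|E|.

[0, 0.1522, 0.5858, 1.2346, 2, 2.7654, 3.4142, 3.8478]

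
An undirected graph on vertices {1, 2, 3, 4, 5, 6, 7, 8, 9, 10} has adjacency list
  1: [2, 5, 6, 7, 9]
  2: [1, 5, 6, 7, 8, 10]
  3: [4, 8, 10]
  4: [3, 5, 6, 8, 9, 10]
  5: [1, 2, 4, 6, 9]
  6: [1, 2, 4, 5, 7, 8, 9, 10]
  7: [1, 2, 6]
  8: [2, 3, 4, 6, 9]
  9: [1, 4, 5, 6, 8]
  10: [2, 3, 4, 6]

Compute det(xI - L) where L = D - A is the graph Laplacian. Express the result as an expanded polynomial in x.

Reading degrees in the order [1, 2, 3, 4, 5, 6, 7, 8, 9, 10] gives [5, 6, 3, 6, 5, 8, 3, 5, 5, 4]; set D = diag(5, 6, 3, 6, 5, 8, 3, 5, 5, 4) and form L = D - A. L has integer entries, so p(x) = det(xI - L) has integer coefficients. Expanding the determinant yields x^10 - 50x^9 + 1090x^8 - 13582x^7 + 106456x^6 - 543364x^5 + 1802135x^4 - 3734800x^3 + 4372928x^2 - 2193390x. The constant term is 0 because L is singular (the all-ones vector lies in its kernel). The largest eigenvalue, 9.0841, is at most the vertex count 10.

x^10 - 50x^9 + 1090x^8 - 13582x^7 + 106456x^6 - 543364x^5 + 1802135x^4 - 3734800x^3 + 4372928x^2 - 2193390x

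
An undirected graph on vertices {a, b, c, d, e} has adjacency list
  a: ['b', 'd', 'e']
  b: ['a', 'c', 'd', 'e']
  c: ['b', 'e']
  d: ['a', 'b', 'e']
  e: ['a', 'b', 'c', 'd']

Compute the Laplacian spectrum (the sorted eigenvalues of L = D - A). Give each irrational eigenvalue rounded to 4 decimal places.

With the vertex order [a, b, c, d, e], the degrees are [3, 4, 2, 3, 4], giving D = diag(3, 4, 2, 3, 4) and L = D - A. Since every row of L sums to 0, the all-ones vector is in the kernel and 0 is an eigenvalue. The single zero eigenvalue shows the graph is connected. The eigenvalues sum to 16, which equals trace(L) = 2|E|. The largest eigenvalue, 5, is at most the vertex count 5.

[0, 2, 4, 5, 5]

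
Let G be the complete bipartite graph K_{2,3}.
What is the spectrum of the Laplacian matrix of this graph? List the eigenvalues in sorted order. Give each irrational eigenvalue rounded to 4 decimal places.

[0, 2, 2, 3, 5]

The graph has 5 vertices and degree multiset [3, 3, 2, 2, 2]; D is the diagonal matrix of degrees and L = D - A. Diagonalising L (or applying a numerical eigensolver to the 5x5 matrix) gives the spectrum above. The single zero eigenvalue shows the graph is connected. By the matrix-tree theorem the graph has (1/5) * product of the nonzero eigenvalues = 12 spanning trees.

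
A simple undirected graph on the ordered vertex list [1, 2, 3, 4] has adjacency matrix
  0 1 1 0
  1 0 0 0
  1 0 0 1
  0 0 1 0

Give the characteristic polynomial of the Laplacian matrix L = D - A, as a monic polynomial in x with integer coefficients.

Reading degrees in the order [1, 2, 3, 4] gives [2, 1, 2, 1]; set D = diag(2, 1, 2, 1) and form L = D - A. L has integer entries, so p(x) = det(xI - L) has integer coefficients. Expanding the determinant yields x^4 - 6x^3 + 10x^2 - 4x. The constant term is 0 because L is singular (the all-ones vector lies in its kernel). There is one zero in the spectrum, matching the 1 component. The largest eigenvalue, 3.4142, is at most the vertex count 4.

x^4 - 6x^3 + 10x^2 - 4x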